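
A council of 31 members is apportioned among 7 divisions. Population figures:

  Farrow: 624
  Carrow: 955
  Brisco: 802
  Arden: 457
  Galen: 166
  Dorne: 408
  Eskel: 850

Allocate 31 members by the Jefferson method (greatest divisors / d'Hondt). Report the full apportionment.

Standard divisor 4262/31 ≈ 137.484; standard quotas: Farrow 4.539, Carrow 6.946, Brisco 5.833, Arden 3.324, Galen 1.207, Dorne 2.968, Eskel 6.183.
Rounding down gives 4, 6, 5, 3, 1, 2, 6 = 27 seats, so the divisor must be adjusted.
With modified divisor 123: modified quotas Farrow 5.073, Carrow 7.764, Brisco 6.520, Arden 3.715, Galen 1.350, Dorne 3.317, Eskel 6.911.
Rounding down: Farrow 5, Carrow 7, Brisco 6, Arden 3, Galen 1, Dorne 3, Eskel 6 (total 31).

Farrow 5, Carrow 7, Brisco 6, Arden 3, Galen 1, Dorne 3, Eskel 6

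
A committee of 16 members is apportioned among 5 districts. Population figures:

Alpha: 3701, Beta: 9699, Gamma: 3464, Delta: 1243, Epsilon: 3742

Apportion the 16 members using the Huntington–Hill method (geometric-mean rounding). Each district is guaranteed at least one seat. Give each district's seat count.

With divisor 1455: modified quotas Alpha 2.544, Beta 6.666, Gamma 2.381, Delta 0.854, Epsilon 2.572.
Geometric-mean thresholds: Alpha √(2·3)=2.449, Beta √(6·7)=6.481, Gamma √(2·3)=2.449, Delta (min 1), Epsilon √(2·3)=2.449.
Each quota rounded against its threshold gives Alpha 3, Beta 7, Gamma 2, Delta 1, Epsilon 3 (total 16).

Alpha 3; Beta 7; Gamma 2; Delta 1; Epsilon 3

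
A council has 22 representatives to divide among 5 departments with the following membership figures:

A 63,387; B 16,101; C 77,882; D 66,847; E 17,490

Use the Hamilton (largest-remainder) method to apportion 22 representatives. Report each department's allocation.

A=6; B=1; C=7; D=6; E=2

Standard divisor: 241707 ÷ 22 ≈ 10986.682.
Standard quotas: A 5.7694, B 1.4655, C 7.0888, D 6.0844, E 1.5919.
Lower quotas: A 5, B 1, C 7, D 6, E 1 (sum 20, leaving 2 seats).
Remainders in descending order: A 0.7694, E 0.5919, B 0.4655, C 0.0888, D 0.0844.
The surplus seats go to A, E.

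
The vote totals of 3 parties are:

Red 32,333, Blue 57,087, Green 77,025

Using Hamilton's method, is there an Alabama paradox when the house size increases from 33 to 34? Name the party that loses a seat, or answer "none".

At 33 seats: Red 7, Blue 11, Green 15.
At 34 seats: Red 6, Blue 12, Green 16.
Red drops from 7 to 6.

Red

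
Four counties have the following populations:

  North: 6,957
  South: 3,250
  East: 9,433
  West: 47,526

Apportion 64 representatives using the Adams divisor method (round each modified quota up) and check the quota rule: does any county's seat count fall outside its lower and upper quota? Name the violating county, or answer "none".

Standard quotas: North 6.629, South 3.097, East 8.988, West 45.286.
Adams allocation: North 7, South 4, East 9, West 44.
West has quota 45.286 (lower 45, upper 46) but receives 44 — outside the quota interval.

West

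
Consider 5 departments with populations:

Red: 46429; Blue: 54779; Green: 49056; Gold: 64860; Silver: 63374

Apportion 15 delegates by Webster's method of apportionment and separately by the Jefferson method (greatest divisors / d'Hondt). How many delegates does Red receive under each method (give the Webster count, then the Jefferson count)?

3 and 2

Webster: Red 3, Blue 3, Green 3, Gold 3, Silver 3.
Jefferson: Red 2, Blue 3, Green 3, Gold 4, Silver 3.
Red gets 3 under Webster and 2 under Jefferson.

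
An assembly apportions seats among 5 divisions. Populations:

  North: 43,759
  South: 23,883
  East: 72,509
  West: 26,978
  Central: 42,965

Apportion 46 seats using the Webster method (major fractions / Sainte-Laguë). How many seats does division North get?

Standard divisor 210094/46 ≈ 4567.261; standard quotas: North 9.581, South 5.229, East 15.876, West 5.907, Central 9.407.
Rounding to the nearest integer gives North 10, South 5, East 16, West 6, Central 9 — total 46, matching the house size, so no adjustment is needed.
North receives 10.

10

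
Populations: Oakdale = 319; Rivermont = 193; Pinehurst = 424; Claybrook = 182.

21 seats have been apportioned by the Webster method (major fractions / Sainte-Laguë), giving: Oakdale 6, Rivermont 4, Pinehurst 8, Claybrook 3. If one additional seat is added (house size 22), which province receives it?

Priority for the next seat is population ÷ (current seats + 0.5).
Priorities: Oakdale 49.077, Rivermont 42.889, Pinehurst 49.882, Claybrook 52.000.
Highest priority: Claybrook.

Claybrook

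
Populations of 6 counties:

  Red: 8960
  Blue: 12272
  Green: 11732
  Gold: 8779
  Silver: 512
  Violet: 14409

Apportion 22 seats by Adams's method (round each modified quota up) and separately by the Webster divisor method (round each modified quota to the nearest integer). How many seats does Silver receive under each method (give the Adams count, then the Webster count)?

Adams: Red 4, Blue 5, Green 4, Gold 3, Silver 1, Violet 5.
Webster: Red 3, Blue 5, Green 5, Gold 3, Silver 0, Violet 6.
Silver gets 1 under Adams and 0 under Webster.

1 and 0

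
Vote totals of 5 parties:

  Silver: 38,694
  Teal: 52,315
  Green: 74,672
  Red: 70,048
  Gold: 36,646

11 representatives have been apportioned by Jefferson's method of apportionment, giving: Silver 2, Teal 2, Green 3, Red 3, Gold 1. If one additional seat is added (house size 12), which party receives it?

Priority for the next seat is population ÷ (current seats + 1).
Priorities: Silver 12898.000, Teal 17438.333, Green 18668.000, Red 17512.000, Gold 18323.000.
Highest priority: Green.

Green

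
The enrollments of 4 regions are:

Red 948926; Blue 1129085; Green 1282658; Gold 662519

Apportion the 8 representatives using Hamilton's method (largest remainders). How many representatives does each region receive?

Total 4023188; standard divisor 4023188/8 ≈ 502898.5.
Standard quotas: Red 1.8869, Blue 2.2452, Green 2.5505, Gold 1.3174.
Lower quotas: Red 1, Blue 2, Green 2, Gold 1 (sum 6, leaving 2 seats).
Remainders in descending order: Red 0.8869, Green 0.5505, Gold 0.3174, Blue 0.2452.
The surplus seats go to Red, Green.

Red=2; Blue=2; Green=3; Gold=1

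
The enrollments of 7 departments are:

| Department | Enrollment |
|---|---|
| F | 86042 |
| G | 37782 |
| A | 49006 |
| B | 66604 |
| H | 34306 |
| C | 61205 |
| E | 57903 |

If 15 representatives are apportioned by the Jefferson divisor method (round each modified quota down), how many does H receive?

Standard divisor 392848/15 ≈ 26189.867; standard quotas: F 3.285, G 1.443, A 1.871, B 2.543, H 1.310, C 2.337, E 2.211.
Rounding down gives 3, 1, 1, 2, 1, 2, 2 = 12 seats, so the divisor must be adjusted.
With modified divisor 21000: modified quotas F 4.097, G 1.799, A 2.334, B 3.172, H 1.634, C 2.915, E 2.757.
Rounding down: F 4, G 1, A 2, B 3, H 1, C 2, E 2 (total 15).
H receives 1.

1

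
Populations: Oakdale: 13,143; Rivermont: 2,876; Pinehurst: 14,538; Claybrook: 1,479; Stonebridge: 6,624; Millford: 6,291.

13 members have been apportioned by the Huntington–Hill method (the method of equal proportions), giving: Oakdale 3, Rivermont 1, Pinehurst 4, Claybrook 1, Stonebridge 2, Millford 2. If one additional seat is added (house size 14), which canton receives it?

Oakdale

Priority for the next seat is population ÷ (√(s·(s+1))).
Priorities: Oakdale 3794.057, Rivermont 2033.639, Pinehurst 3250.796, Claybrook 1045.811, Stonebridge 2704.237, Millford 2568.290.
Highest priority: Oakdale.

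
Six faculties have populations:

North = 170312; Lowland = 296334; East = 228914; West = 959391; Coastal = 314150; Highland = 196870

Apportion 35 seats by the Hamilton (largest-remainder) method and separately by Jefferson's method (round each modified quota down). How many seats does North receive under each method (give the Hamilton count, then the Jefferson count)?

Hamilton: North 3, Lowland 5, East 4, West 15, Coastal 5, Highland 3.
Jefferson: North 2, Lowland 5, East 4, West 16, Coastal 5, Highland 3.
North gets 3 under Hamilton and 2 under Jefferson.

3 and 2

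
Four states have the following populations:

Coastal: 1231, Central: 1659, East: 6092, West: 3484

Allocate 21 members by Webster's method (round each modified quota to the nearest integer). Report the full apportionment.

Standard divisor 12466/21 ≈ 593.619; standard quotas: Coastal 2.074, Central 2.795, East 10.262, West 5.869.
Rounding to the nearest integer gives Coastal 2, Central 3, East 10, West 6 — total 21, matching the house size, so no adjustment is needed.

Coastal=2, Central=3, East=10, West=6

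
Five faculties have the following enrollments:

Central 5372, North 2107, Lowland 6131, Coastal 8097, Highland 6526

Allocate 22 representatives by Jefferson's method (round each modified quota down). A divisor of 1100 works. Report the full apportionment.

Central 4, North 1, Lowland 5, Coastal 7, Highland 5

With modified divisor 1100: modified quotas Central 4.884, North 1.915, Lowland 5.574, Coastal 7.361, Highland 5.933.
Rounding down: Central 4, North 1, Lowland 5, Coastal 7, Highland 5 (total 22).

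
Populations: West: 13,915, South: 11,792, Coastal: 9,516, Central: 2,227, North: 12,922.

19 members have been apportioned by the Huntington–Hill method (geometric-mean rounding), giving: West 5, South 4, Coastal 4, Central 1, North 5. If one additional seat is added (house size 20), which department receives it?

Priority for the next seat is population ÷ (√(s·(s+1))).
Priorities: West 2540.520, South 2636.771, Coastal 2127.842, Central 1574.727, North 2359.224.
Highest priority: South.

South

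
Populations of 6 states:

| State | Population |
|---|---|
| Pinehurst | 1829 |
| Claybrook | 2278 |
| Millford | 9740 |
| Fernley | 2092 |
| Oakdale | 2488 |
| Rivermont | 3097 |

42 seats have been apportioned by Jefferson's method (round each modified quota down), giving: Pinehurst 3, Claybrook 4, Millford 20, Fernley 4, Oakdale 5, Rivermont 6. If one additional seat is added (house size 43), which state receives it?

Millford

Priority for the next seat is population ÷ (current seats + 1).
Priorities: Pinehurst 457.250, Claybrook 455.600, Millford 463.810, Fernley 418.400, Oakdale 414.667, Rivermont 442.429.
Highest priority: Millford.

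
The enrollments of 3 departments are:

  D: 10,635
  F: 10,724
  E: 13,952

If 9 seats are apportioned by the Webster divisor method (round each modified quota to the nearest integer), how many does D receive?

3

Standard divisor 35311/9 ≈ 3923.444; standard quotas: D 2.711, F 2.733, E 3.556.
Rounding to the nearest integer gives 3, 3, 4 = 10 seats, so the divisor must be adjusted.
With modified divisor 4100: modified quotas D 2.594, F 2.616, E 3.403.
Rounding to the nearest integer: D 3, F 3, E 3 (total 9).
D receives 3.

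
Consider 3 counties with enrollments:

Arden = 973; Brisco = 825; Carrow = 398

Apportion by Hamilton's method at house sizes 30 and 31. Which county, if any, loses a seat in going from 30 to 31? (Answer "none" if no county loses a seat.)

At 30 seats: Arden 13, Brisco 11, Carrow 6.
At 31 seats: Arden 14, Brisco 12, Carrow 5.
Carrow drops from 6 to 5.

Carrow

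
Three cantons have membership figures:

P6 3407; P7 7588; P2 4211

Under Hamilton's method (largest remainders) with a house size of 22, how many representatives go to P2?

6

The standard divisor is 15206/22 ≈ 691.182.
Standard quotas: P6 4.9292, P7 10.9783, P2 6.0925.
Lower quotas: P6 4, P7 10, P2 6 (sum 20, leaving 2 seats).
Remainders in descending order: P7 0.9783, P6 0.9292, P2 0.0925.
Largest remainders: P7, P6 receive the extra seats.
P2 receives 6.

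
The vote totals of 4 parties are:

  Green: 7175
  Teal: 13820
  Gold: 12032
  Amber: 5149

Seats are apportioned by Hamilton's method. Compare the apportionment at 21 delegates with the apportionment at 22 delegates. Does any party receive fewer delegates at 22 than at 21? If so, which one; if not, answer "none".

At 21 seats: Green 4, Teal 7, Gold 7, Amber 3.
At 22 seats: Green 4, Teal 8, Gold 7, Amber 3.
No party's allocation decreased.

none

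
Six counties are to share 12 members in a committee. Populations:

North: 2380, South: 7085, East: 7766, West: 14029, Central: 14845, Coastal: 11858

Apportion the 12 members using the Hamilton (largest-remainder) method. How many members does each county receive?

North 1, South 1, East 2, West 3, Central 3, Coastal 2

Standard divisor: 57963 ÷ 12 ≈ 4830.25.
Standard quotas: North 0.4927, South 1.4668, East 1.6078, West 2.9044, Central 3.0733, Coastal 2.4549.
Lower quotas: North 0, South 1, East 1, West 2, Central 3, Coastal 2 (sum 9, leaving 3 seats).
Remainders in descending order: West 0.9044, East 0.6078, North 0.4927, South 0.4668, Coastal 0.4549, Central 0.0733.
The surplus seats go to West, East, North.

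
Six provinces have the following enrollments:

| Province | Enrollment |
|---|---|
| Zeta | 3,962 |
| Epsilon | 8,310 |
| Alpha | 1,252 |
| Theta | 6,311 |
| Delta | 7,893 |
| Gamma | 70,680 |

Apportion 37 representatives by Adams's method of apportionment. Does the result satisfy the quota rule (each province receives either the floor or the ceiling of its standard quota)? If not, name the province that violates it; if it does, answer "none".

Gamma

Standard quotas: Zeta 1.490, Epsilon 3.124, Alpha 0.471, Theta 2.373, Delta 2.968, Gamma 26.575.
Adams allocation: Zeta 2, Epsilon 3, Alpha 1, Theta 3, Delta 3, Gamma 25.
Gamma has quota 26.575 (lower 26, upper 27) but receives 25 — outside the quota interval.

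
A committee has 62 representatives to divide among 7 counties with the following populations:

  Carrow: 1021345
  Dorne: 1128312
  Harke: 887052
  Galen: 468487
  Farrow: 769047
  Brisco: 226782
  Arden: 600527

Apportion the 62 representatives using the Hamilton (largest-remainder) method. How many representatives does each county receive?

Total 5101552; standard divisor 5101552/62 ≈ 82283.097.
Standard quotas: Carrow 12.4126, Dorne 13.7126, Harke 10.7805, Galen 5.6936, Farrow 9.3464, Brisco 2.7561, Arden 7.2983.
Lower quotas: Carrow 12, Dorne 13, Harke 10, Galen 5, Farrow 9, Brisco 2, Arden 7 (sum 58, leaving 4 seats).
Remainders in descending order: Harke 0.7805, Brisco 0.7561, Dorne 0.7126, Galen 0.6936, Carrow 0.4126, Farrow 0.3464, Arden 0.2983.
Largest remainders: Harke, Brisco, Dorne, Galen receive the extra seats.

Carrow: 12, Dorne: 14, Harke: 11, Galen: 6, Farrow: 9, Brisco: 3, Arden: 7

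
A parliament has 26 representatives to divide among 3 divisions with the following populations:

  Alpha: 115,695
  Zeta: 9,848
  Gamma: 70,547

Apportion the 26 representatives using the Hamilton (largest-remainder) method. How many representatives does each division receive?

The standard divisor is 196090/26 ≈ 7541.923.
Standard quotas: Alpha 15.3403, Zeta 1.3058, Gamma 9.3540.
Lower quotas: Alpha 15, Zeta 1, Gamma 9 (sum 25, leaving 1 seat).
Remainders in descending order: Gamma 0.3540, Alpha 0.3403, Zeta 0.3058.
The surplus seat goes to Gamma.

Alpha: 15, Zeta: 1, Gamma: 10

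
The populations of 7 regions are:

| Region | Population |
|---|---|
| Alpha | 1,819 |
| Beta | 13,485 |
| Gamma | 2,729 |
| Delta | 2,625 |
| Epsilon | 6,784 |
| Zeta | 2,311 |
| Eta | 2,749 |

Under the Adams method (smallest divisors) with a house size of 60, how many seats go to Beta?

Standard divisor 32502/60 ≈ 541.7; standard quotas: Alpha 3.358, Beta 24.894, Gamma 5.038, Delta 4.846, Epsilon 12.524, Zeta 4.266, Eta 5.075.
Rounding up gives 4, 25, 6, 5, 13, 5, 6 = 64 seats, so the divisor must be adjusted.
With modified divisor 570: modified quotas Alpha 3.191, Beta 23.658, Gamma 4.788, Delta 4.605, Epsilon 11.902, Zeta 4.054, Eta 4.823.
Rounding up: Alpha 4, Beta 24, Gamma 5, Delta 5, Epsilon 12, Zeta 5, Eta 5 (total 60).
Beta receives 24.

24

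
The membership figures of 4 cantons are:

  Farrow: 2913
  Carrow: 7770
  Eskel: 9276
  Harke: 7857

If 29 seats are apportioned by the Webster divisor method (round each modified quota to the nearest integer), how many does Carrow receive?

8

Standard divisor 27816/29 ≈ 959.172; standard quotas: Farrow 3.037, Carrow 8.101, Eskel 9.671, Harke 8.191.
Rounding to the nearest integer gives Farrow 3, Carrow 8, Eskel 10, Harke 8 — total 29, matching the house size, so no adjustment is needed.
Carrow receives 8.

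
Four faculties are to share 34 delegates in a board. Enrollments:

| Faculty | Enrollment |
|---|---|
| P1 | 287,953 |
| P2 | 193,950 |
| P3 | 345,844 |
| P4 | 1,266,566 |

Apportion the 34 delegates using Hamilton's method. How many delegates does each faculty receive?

Standard divisor: 2094313 ÷ 34 ≈ 61597.441.
Standard quotas: P1 4.6748, P2 3.1487, P3 5.6146, P4 20.5620.
Lower quotas: P1 4, P2 3, P3 5, P4 20 (sum 32, leaving 2 seats).
Remainders in descending order: P1 0.6748, P3 0.6146, P4 0.5620, P2 0.1487.
The surplus seats go to P1, P3.

P1 5, P2 3, P3 6, P4 20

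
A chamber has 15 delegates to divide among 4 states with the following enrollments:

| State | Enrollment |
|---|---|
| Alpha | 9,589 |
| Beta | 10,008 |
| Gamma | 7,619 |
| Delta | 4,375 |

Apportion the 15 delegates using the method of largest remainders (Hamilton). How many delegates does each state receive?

Alpha: 4, Beta: 5, Gamma: 4, Delta: 2

The standard divisor is 31591/15 ≈ 2106.067.
Standard quotas: Alpha 4.5530, Beta 4.7520, Gamma 3.6176, Delta 2.0773.
Lower quotas: Alpha 4, Beta 4, Gamma 3, Delta 2 (sum 13, leaving 2 seats).
Remainders in descending order: Beta 0.7520, Gamma 0.6176, Alpha 0.5530, Delta 0.0773.
The surplus seats go to Beta, Gamma.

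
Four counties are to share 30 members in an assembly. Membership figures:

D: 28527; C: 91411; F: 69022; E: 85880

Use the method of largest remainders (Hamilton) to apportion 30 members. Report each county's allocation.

D: 3, C: 10, F: 8, E: 9

Standard divisor: 274840 ÷ 30 ≈ 9161.333.
Standard quotas: D 3.1138, C 9.9779, F 7.5341, E 9.3742.
Lower quotas: D 3, C 9, F 7, E 9 (sum 28, leaving 2 seats).
Remainders in descending order: C 0.9779, F 0.5341, E 0.3742, D 0.1138.
The surplus seats go to C, F.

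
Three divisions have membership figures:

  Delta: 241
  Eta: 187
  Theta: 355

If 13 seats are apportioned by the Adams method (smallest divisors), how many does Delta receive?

4

Standard divisor 783/13 ≈ 60.231; standard quotas: Delta 4.001, Eta 3.105, Theta 5.894.
Rounding up gives 5, 4, 6 = 15 seats, so the divisor must be adjusted.
With modified divisor 70: modified quotas Delta 3.443, Eta 2.671, Theta 5.071.
Rounding up: Delta 4, Eta 3, Theta 6 (total 13).
Delta receives 4.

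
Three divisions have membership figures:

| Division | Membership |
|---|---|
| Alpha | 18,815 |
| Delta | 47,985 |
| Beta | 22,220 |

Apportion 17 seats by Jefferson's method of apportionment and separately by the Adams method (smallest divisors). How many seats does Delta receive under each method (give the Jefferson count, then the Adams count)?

10 and 9

Jefferson: Alpha 3, Delta 10, Beta 4.
Adams: Alpha 4, Delta 9, Beta 4.
Delta gets 10 under Jefferson and 9 under Adams.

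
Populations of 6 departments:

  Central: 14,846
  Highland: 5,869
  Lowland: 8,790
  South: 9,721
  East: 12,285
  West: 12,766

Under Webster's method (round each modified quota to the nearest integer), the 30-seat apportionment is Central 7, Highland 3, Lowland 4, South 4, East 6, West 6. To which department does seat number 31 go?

South

Priority for the next seat is population ÷ (current seats + 0.5).
Priorities: Central 1979.467, Highland 1676.857, Lowland 1953.333, South 2160.222, East 1890.000, West 1964.000.
Highest priority: South.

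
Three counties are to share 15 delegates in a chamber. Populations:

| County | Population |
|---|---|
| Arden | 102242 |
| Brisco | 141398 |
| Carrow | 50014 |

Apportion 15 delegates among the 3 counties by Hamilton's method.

The standard divisor is 293654/15 ≈ 19576.933.
Standard quotas: Arden 5.2226, Brisco 7.2227, Carrow 2.5547.
Lower quotas: Arden 5, Brisco 7, Carrow 2 (sum 14, leaving 1 seat).
Remainders in descending order: Carrow 0.5547, Brisco 0.2227, Arden 0.2226.
Largest remainder: Carrow receives the extra seat.

Arden=5; Brisco=7; Carrow=3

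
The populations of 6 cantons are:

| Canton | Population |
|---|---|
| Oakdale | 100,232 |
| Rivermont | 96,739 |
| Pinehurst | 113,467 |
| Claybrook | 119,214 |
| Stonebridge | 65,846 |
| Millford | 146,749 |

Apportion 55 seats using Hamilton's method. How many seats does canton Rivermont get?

8

The standard divisor is 642247/55 ≈ 11677.218.
Standard quotas: Oakdale 8.5836, Rivermont 8.2844, Pinehurst 9.7170, Claybrook 10.2091, Stonebridge 5.6388, Millford 12.5671.
Lower quotas: Oakdale 8, Rivermont 8, Pinehurst 9, Claybrook 10, Stonebridge 5, Millford 12 (sum 52, leaving 3 seats).
Remainders in descending order: Pinehurst 0.7170, Stonebridge 0.6388, Oakdale 0.5836, Millford 0.5671, Rivermont 0.2844, Claybrook 0.2091.
The surplus seats go to Pinehurst, Stonebridge, Oakdale.
Rivermont receives 8.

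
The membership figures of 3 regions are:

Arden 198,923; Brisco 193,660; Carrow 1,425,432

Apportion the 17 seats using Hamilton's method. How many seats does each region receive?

Total 1818015; standard divisor 1818015/17 ≈ 106942.059.
Standard quotas: Arden 1.8601, Brisco 1.8109, Carrow 13.3290.
Lower quotas: Arden 1, Brisco 1, Carrow 13 (sum 15, leaving 2 seats).
Remainders in descending order: Arden 0.8601, Brisco 0.8109, Carrow 0.3290.
Largest remainders: Arden, Brisco receive the extra seats.

Arden=2, Brisco=2, Carrow=13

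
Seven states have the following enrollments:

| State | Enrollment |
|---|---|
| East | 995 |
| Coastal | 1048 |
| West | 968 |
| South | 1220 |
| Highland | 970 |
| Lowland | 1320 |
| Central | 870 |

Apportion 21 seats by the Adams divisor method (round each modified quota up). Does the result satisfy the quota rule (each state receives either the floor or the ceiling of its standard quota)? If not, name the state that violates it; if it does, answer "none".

none

Standard quotas: East 2.827, Coastal 2.978, West 2.750, South 3.466, Highland 2.756, Lowland 3.751, Central 2.472.
Adams allocation: East 3, Coastal 3, West 3, South 3, Highland 3, Lowland 4, Central 2.
Every allocation lies between the lower and upper quota.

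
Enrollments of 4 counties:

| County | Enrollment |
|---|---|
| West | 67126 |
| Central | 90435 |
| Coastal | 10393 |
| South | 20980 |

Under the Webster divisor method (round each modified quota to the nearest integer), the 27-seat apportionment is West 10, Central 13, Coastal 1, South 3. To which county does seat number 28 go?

Coastal

Priority for the next seat is population ÷ (current seats + 0.5).
Priorities: West 6392.952, Central 6698.889, Coastal 6928.667, South 5994.286.
Highest priority: Coastal.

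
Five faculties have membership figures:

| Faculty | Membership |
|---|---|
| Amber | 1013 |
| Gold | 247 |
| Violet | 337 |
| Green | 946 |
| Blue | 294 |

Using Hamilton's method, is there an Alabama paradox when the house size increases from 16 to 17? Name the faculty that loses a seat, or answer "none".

At 16 seats: Amber 6, Gold 1, Violet 2, Green 5, Blue 2.
At 17 seats: Amber 6, Gold 1, Violet 2, Green 6, Blue 2.
No faculty's allocation decreased.

none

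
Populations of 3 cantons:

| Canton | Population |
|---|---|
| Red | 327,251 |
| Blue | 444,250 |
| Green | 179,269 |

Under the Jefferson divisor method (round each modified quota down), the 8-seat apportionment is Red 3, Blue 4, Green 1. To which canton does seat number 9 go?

Priority for the next seat is population ÷ (current seats + 1).
Priorities: Red 81812.750, Blue 88850.000, Green 89634.500.
Highest priority: Green.

Green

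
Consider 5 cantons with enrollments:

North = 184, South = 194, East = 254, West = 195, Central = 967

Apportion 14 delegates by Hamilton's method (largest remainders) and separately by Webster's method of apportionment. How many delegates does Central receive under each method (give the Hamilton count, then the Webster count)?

Hamilton: North 1, South 1, East 2, West 2, Central 8.
Webster: North 1, South 2, East 2, West 2, Central 7.
Central gets 8 under Hamilton and 7 under Webster.

8 and 7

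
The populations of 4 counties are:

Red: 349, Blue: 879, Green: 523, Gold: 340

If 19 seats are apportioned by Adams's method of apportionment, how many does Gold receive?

Standard divisor 2091/19 ≈ 110.053; standard quotas: Red 3.171, Blue 7.987, Green 4.752, Gold 3.089.
Rounding up gives 4, 8, 5, 4 = 21 seats, so the divisor must be adjusted.
With modified divisor 120: modified quotas Red 2.908, Blue 7.325, Green 4.358, Gold 2.833.
Rounding up: Red 3, Blue 8, Green 5, Gold 3 (total 19).
Gold receives 3.

3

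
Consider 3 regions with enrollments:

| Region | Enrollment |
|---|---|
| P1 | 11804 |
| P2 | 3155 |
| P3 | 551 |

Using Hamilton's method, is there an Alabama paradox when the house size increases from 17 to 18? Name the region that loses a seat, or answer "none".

At 17 seats: P1 13, P2 3, P3 1.
At 18 seats: P1 14, P2 4, P3 0.
P3 drops from 1 to 0.

P3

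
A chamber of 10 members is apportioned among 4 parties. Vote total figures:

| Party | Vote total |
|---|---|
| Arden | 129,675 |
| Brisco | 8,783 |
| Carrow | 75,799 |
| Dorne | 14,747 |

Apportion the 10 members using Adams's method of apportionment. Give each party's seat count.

Arden 5, Brisco 1, Carrow 3, Dorne 1

Standard divisor 229004/10 ≈ 22900.4; standard quotas: Arden 5.663, Brisco 0.384, Carrow 3.310, Dorne 0.644.
Rounding up gives 6, 1, 4, 1 = 12 seats, so the divisor must be adjusted.
With modified divisor 29200: modified quotas Arden 4.441, Brisco 0.301, Carrow 2.596, Dorne 0.505.
Rounding up: Arden 5, Brisco 1, Carrow 3, Dorne 1 (total 10).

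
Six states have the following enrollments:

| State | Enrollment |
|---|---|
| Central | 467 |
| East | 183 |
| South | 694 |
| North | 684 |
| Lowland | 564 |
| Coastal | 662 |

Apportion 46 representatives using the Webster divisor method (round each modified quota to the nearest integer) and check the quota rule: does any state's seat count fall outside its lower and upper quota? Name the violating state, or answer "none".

none

Standard quotas: Central 6.602, East 2.587, South 9.811, North 9.669, Lowland 7.973, Coastal 9.358.
Webster allocation: Central 6, East 3, South 10, North 10, Lowland 8, Coastal 9.
Every allocation lies between the lower and upper quota.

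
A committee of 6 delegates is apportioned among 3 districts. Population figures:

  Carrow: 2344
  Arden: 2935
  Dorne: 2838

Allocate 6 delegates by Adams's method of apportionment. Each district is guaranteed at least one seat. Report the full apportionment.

Carrow 2; Arden 2; Dorne 2

Standard divisor 8117/6 ≈ 1352.833; standard quotas: Carrow 1.733, Arden 2.170, Dorne 2.098.
Rounding up gives 2, 3, 3 = 8 seats, so the divisor must be adjusted.
With modified divisor 1900: modified quotas Carrow 1.234, Arden 1.545, Dorne 1.494.
Rounding up: Carrow 2, Arden 2, Dorne 2 (total 6).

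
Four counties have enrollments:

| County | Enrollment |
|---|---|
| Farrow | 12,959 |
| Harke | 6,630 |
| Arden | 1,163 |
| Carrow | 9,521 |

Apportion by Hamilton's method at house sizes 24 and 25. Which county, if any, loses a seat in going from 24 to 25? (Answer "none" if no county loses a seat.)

At 24 seats: Farrow 10, Harke 5, Arden 1, Carrow 8.
At 25 seats: Farrow 11, Harke 5, Arden 1, Carrow 8.
No county's allocation decreased.

none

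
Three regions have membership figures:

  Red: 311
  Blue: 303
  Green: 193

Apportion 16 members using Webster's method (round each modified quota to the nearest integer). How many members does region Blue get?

Standard divisor 807/16 ≈ 50.438; standard quotas: Red 6.166, Blue 6.007, Green 3.827.
Rounding to the nearest integer gives Red 6, Blue 6, Green 4 — total 16, matching the house size, so no adjustment is needed.
Blue receives 6.

6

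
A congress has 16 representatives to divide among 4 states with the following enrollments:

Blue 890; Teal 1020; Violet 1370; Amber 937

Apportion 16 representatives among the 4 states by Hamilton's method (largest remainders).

The standard divisor is 4217/16 ≈ 263.562.
Standard quotas: Blue 3.377, Teal 3.870, Violet 5.198, Amber 3.555.
Lower quotas: Blue 3, Teal 3, Violet 5, Amber 3 (sum 14, leaving 2 seats).
Remainders in descending order: Teal 0.870, Amber 0.555, Blue 0.377, Violet 0.198.
The surplus seats go to Teal, Amber.

Blue 3, Teal 4, Violet 5, Amber 4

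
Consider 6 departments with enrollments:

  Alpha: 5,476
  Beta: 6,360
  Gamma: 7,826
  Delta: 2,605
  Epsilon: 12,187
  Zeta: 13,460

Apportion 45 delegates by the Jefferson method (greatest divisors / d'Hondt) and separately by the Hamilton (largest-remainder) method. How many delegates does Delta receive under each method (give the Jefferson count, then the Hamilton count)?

2 and 3

Jefferson: Alpha 5, Beta 6, Gamma 7, Delta 2, Epsilon 12, Zeta 13.
Hamilton: Alpha 5, Beta 6, Gamma 7, Delta 3, Epsilon 11, Zeta 13.
Delta gets 2 under Jefferson and 3 under Hamilton.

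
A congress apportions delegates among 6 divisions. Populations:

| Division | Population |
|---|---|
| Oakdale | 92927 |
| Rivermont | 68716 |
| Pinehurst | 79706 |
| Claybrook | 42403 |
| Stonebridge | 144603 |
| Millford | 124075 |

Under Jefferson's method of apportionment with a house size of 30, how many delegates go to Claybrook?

Standard divisor 552430/30 ≈ 18414.333; standard quotas: Oakdale 5.046, Rivermont 3.732, Pinehurst 4.328, Claybrook 2.303, Stonebridge 7.853, Millford 6.738.
Rounding down gives 5, 3, 4, 2, 7, 6 = 27 seats, so the divisor must be adjusted.
With modified divisor 16600: modified quotas Oakdale 5.598, Rivermont 4.140, Pinehurst 4.802, Claybrook 2.554, Stonebridge 8.711, Millford 7.474.
Rounding down: Oakdale 5, Rivermont 4, Pinehurst 4, Claybrook 2, Stonebridge 8, Millford 7 (total 30).
Claybrook receives 2.

2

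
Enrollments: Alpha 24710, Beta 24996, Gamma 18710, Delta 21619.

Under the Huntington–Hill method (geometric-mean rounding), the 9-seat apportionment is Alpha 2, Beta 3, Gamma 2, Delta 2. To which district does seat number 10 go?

Priority for the next seat is population ÷ (√(s·(s+1))).
Priorities: Alpha 10087.815, Beta 7215.724, Gamma 7638.326, Delta 8825.920.
Highest priority: Alpha.

Alpha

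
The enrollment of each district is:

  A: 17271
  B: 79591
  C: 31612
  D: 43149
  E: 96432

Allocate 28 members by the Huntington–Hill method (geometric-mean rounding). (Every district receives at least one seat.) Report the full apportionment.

A 2, B 8, C 3, D 5, E 10

With divisor 9514: modified quotas A 1.815, B 8.366, C 3.323, D 4.535, E 10.136.
Geometric-mean thresholds: A √(1·2)=1.414, B √(8·9)=8.485, C √(3·4)=3.464, D √(4·5)=4.472, E √(10·11)=10.488.
Each quota rounded against its threshold gives A 2, B 8, C 3, D 5, E 10 (total 28).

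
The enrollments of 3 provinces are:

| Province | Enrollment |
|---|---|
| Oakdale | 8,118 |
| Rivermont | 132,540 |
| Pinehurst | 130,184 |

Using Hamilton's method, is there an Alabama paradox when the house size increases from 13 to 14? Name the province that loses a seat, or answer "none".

At 13 seats: Oakdale 1, Rivermont 6, Pinehurst 6.
At 14 seats: Oakdale 0, Rivermont 7, Pinehurst 7.
Oakdale drops from 1 to 0.

Oakdale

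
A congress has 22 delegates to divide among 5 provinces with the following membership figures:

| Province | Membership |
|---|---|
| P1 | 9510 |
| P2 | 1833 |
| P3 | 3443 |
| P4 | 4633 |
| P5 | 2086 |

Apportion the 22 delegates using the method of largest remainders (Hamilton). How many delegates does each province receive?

Standard divisor: 21505 ÷ 22 ≈ 977.5.
Standard quotas: P1 9.7289, P2 1.8752, P3 3.5223, P4 4.7396, P5 2.1340.
Lower quotas: P1 9, P2 1, P3 3, P4 4, P5 2 (sum 19, leaving 3 seats).
Remainders in descending order: P2 0.8752, P4 0.7396, P1 0.7289, P3 0.5223, P5 0.1340.
Largest remainders: P2, P4, P1 receive the extra seats.

P1: 10; P2: 2; P3: 3; P4: 5; P5: 2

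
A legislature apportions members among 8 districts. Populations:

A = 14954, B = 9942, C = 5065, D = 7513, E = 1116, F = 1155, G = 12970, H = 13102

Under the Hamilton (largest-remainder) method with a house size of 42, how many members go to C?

Total 65817; standard divisor 65817/42 ≈ 1567.071.
Standard quotas: A 9.5426, B 6.3443, C 3.2321, D 4.7943, E 0.7122, F 0.7370, G 8.2766, H 8.3608.
Lower quotas: A 9, B 6, C 3, D 4, E 0, F 0, G 8, H 8 (sum 38, leaving 4 seats).
Remainders in descending order: D 0.7943, F 0.7370, E 0.7122, A 0.5426, H 0.3608, B 0.3443, G 0.2766, C 0.2321.
Largest remainders: D, F, E, A receive the extra seats.
C receives 3.

3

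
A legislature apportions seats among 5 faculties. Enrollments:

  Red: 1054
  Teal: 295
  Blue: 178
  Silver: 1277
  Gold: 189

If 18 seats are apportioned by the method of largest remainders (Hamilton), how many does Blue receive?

The standard divisor is 2993/18 ≈ 166.278.
Standard quotas: Red 6.339, Teal 1.774, Blue 1.070, Silver 7.680, Gold 1.137.
Lower quotas: Red 6, Teal 1, Blue 1, Silver 7, Gold 1 (sum 16, leaving 2 seats).
Remainders in descending order: Teal 0.774, Silver 0.680, Red 0.339, Gold 0.137, Blue 0.070.
Largest remainders: Teal, Silver receive the extra seats.
Blue receives 1.

1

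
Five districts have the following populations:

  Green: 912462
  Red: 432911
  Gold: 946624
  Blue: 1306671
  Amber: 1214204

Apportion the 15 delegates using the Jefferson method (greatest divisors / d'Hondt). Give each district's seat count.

Standard divisor 4812872/15 ≈ 320858.133; standard quotas: Green 2.844, Red 1.349, Gold 2.950, Blue 4.072, Amber 3.784.
Rounding down gives 2, 1, 2, 4, 3 = 12 seats, so the divisor must be adjusted.
With modified divisor 282400: modified quotas Green 3.231, Red 1.533, Gold 3.352, Blue 4.627, Amber 4.300.
Rounding down: Green 3, Red 1, Gold 3, Blue 4, Amber 4 (total 15).

Green 3, Red 1, Gold 3, Blue 4, Amber 4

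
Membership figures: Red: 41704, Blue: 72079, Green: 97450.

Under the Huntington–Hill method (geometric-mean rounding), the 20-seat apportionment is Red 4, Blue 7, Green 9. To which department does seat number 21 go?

Green

Priority for the next seat is population ÷ (√(s·(s+1))).
Priorities: Red 9325.298, Blue 9631.962, Green 10272.132.
Highest priority: Green.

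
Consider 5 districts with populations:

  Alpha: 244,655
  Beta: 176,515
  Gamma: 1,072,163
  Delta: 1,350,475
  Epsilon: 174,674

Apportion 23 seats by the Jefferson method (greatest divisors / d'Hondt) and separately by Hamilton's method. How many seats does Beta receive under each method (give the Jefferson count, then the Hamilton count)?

1 and 2

Jefferson: Alpha 2, Beta 1, Gamma 8, Delta 11, Epsilon 1.
Hamilton: Alpha 2, Beta 2, Gamma 8, Delta 10, Epsilon 1.
Beta gets 1 under Jefferson and 2 under Hamilton.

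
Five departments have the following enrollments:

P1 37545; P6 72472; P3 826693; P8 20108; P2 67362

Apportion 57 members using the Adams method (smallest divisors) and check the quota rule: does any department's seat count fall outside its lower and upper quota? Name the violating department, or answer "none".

Standard quotas: P1 2.090, P6 4.033, P3 46.009, P8 1.119, P2 3.749.
Adams allocation: P1 2, P6 4, P3 45, P8 2, P2 4.
P3 has quota 46.009 (lower 46, upper 47) but receives 45 — outside the quota interval.

P3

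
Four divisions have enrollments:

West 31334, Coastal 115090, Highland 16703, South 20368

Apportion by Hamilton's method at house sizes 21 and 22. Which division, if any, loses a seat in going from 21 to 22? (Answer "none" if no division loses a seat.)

none

At 21 seats: West 4, Coastal 13, Highland 2, South 2.
At 22 seats: West 4, Coastal 14, Highland 2, South 2.
No division's allocation decreased.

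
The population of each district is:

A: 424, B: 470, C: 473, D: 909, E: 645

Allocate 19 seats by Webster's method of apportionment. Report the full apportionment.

Standard divisor 2921/19 ≈ 153.737; standard quotas: A 2.758, B 3.057, C 3.077, D 5.913, E 4.195.
Rounding to the nearest integer gives A 3, B 3, C 3, D 6, E 4 — total 19, matching the house size, so no adjustment is needed.

A: 3; B: 3; C: 3; D: 6; E: 4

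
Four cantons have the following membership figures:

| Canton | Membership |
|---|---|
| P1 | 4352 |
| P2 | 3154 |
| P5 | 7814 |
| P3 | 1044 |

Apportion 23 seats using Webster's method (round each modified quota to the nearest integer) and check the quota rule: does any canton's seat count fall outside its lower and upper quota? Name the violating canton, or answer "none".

Standard quotas: P1 6.117, P2 4.433, P5 10.983, P3 1.467.
Webster allocation: P1 6, P2 5, P5 11, P3 1.
Every allocation lies between the lower and upper quota.

none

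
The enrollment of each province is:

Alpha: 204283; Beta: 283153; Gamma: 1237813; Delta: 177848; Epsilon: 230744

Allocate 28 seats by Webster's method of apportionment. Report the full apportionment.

Standard divisor 2133841/28 ≈ 76208.607; standard quotas: Alpha 2.681, Beta 3.715, Gamma 16.242, Delta 2.334, Epsilon 3.028.
Rounding to the nearest integer gives Alpha 3, Beta 4, Gamma 16, Delta 2, Epsilon 3 — total 28, matching the house size, so no adjustment is needed.

Alpha 3, Beta 4, Gamma 16, Delta 2, Epsilon 3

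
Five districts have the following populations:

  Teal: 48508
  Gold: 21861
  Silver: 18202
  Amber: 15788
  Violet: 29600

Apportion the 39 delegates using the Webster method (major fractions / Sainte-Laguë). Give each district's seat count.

Standard divisor 133959/39 ≈ 3434.846; standard quotas: Teal 14.122, Gold 6.364, Silver 5.299, Amber 4.596, Violet 8.618.
Rounding to the nearest integer gives Teal 14, Gold 6, Silver 5, Amber 5, Violet 9 — total 39, matching the house size, so no adjustment is needed.

Teal=14, Gold=6, Silver=5, Amber=5, Violet=9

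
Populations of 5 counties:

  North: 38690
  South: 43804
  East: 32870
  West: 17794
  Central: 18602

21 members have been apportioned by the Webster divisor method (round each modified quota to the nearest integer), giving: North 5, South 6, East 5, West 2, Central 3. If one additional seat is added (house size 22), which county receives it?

Priority for the next seat is population ÷ (current seats + 0.5).
Priorities: North 7034.545, South 6739.077, East 5976.364, West 7117.600, Central 5314.857.
Highest priority: West.

West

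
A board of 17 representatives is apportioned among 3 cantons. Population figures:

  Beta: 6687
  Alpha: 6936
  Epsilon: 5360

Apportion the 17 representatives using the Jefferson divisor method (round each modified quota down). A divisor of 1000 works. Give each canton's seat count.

Beta 6, Alpha 6, Epsilon 5

With modified divisor 1000: modified quotas Beta 6.687, Alpha 6.936, Epsilon 5.360.
Rounding down: Beta 6, Alpha 6, Epsilon 5 (total 17).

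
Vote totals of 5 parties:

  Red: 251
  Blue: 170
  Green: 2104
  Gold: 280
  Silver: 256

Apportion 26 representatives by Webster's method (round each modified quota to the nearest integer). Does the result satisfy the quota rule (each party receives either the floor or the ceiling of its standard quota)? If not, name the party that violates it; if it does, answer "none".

Green

Standard quotas: Red 2.132, Blue 1.444, Green 17.871, Gold 2.378, Silver 2.174.
Webster allocation: Red 2, Blue 1, Green 19, Gold 2, Silver 2.
Green has quota 17.871 (lower 17, upper 18) but receives 19 — outside the quota interval.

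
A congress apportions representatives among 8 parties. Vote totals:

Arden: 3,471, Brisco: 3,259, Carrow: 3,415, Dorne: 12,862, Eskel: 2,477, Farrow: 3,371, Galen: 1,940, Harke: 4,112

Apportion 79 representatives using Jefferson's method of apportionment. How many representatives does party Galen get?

4

Standard divisor 34907/79 ≈ 441.861; standard quotas: Arden 7.855, Brisco 7.376, Carrow 7.729, Dorne 29.109, Eskel 5.606, Farrow 7.629, Galen 4.391, Harke 9.306.
Rounding down gives 7, 7, 7, 29, 5, 7, 4, 9 = 75 seats, so the divisor must be adjusted.
With modified divisor 420: modified quotas Arden 8.264, Brisco 7.760, Carrow 8.131, Dorne 30.624, Eskel 5.898, Farrow 8.026, Galen 4.619, Harke 9.790.
Rounding down: Arden 8, Brisco 7, Carrow 8, Dorne 30, Eskel 5, Farrow 8, Galen 4, Harke 9 (total 79).
Galen receives 4.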